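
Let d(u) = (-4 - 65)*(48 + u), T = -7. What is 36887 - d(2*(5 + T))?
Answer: 39923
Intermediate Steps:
d(u) = -3312 - 69*u (d(u) = -69*(48 + u) = -3312 - 69*u)
36887 - d(2*(5 + T)) = 36887 - (-3312 - 138*(5 - 7)) = 36887 - (-3312 - 138*(-2)) = 36887 - (-3312 - 69*(-4)) = 36887 - (-3312 + 276) = 36887 - 1*(-3036) = 36887 + 3036 = 39923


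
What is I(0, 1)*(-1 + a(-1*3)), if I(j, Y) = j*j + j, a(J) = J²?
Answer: 0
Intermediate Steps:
I(j, Y) = j + j² (I(j, Y) = j² + j = j + j²)
I(0, 1)*(-1 + a(-1*3)) = (0*(1 + 0))*(-1 + (-1*3)²) = (0*1)*(-1 + (-3)²) = 0*(-1 + 9) = 0*8 = 0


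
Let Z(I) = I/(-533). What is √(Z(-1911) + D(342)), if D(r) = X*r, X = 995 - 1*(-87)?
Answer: √622049991/41 ≈ 608.32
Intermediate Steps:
Z(I) = -I/533 (Z(I) = I*(-1/533) = -I/533)
X = 1082 (X = 995 + 87 = 1082)
D(r) = 1082*r
√(Z(-1911) + D(342)) = √(-1/533*(-1911) + 1082*342) = √(147/41 + 370044) = √(15171951/41) = √622049991/41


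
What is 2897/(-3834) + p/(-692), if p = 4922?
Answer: -2609459/331641 ≈ -7.8683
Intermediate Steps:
2897/(-3834) + p/(-692) = 2897/(-3834) + 4922/(-692) = 2897*(-1/3834) + 4922*(-1/692) = -2897/3834 - 2461/346 = -2609459/331641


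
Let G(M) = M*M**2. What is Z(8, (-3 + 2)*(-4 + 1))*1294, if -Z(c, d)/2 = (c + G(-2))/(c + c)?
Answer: 0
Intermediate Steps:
G(M) = M**3
Z(c, d) = -(-8 + c)/c (Z(c, d) = -2*(c + (-2)**3)/(c + c) = -2*(c - 8)/(2*c) = -2*(-8 + c)*1/(2*c) = -(-8 + c)/c)
Z(8, (-3 + 2)*(-4 + 1))*1294 = ((8 - 1*8)/8)*1294 = ((8 - 8)/8)*1294 = ((1/8)*0)*1294 = 0*1294 = 0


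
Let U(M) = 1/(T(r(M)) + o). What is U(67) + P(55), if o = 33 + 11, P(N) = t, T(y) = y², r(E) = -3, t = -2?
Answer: -105/53 ≈ -1.9811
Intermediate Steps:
P(N) = -2
o = 44
U(M) = 1/53 (U(M) = 1/((-3)² + 44) = 1/(9 + 44) = 1/53)
U(67) + P(55) = 1/53 - 2 = -105/53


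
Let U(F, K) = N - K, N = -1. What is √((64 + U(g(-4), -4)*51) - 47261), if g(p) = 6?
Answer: 2*I*√11761 ≈ 216.9*I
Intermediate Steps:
U(F, K) = -1 - K
√((64 + U(g(-4), -4)*51) - 47261) = √((64 + (-1 - 1*(-4))*51) - 47261) = √((64 + (-1 + 4)*51) - 47261) = √((64 + 3*51) - 47261) = √((64 + 153) - 47261) = √(217 - 47261) = √(-47044) = 2*I*√11761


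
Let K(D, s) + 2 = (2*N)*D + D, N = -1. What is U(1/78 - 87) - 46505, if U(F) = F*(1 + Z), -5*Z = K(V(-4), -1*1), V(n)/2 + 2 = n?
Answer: -3620605/78 ≈ -46418.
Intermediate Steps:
V(n) = -4 + 2*n
K(D, s) = -2 - D (K(D, s) = -2 + ((2*(-1))*D + D) = -2 + (-2*D + D) = -2 - D)
Z = -2 (Z = -(-2 - (-4 + 2*(-4)))/5 = -(-2 - (-4 - 8))/5 = -(-2 - 1*(-12))/5 = -(-2 + 12)/5 = -⅕*10 = -2)
U(F) = -F (U(F) = F*(1 - 2) = F*(-1) = -F)
U(1/78 - 87) - 46505 = -(1/78 - 87) - 46505 = -1*(-6785/78) - 46505 = 6785/78 - 46505 = -3620605/78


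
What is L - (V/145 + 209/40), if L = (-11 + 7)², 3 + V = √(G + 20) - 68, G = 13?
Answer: 13067/1160 - √33/145 ≈ 11.225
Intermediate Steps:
V = -71 + √33 (V = -3 + (√(13 + 20) - 68) = -3 + (√33 - 68) = -3 + (-68 + √33) = -71 + √33 ≈ -65.255)
L = 16 (L = (-4)² = 16)
L - (V/145 + 209/40) = 16 - ((-71 + √33)/145 + 209/40) = 16 - ((-71 + √33)*(1/145) + 209*(1/40)) = 16 - ((-71/145 + √33/145) + 209/40) = 16 - (5493/1160 + √33/145) = 16 + (-5493/1160 - √33/145) = 13067/1160 - √33/145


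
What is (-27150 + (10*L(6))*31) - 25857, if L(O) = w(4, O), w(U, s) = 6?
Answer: -51147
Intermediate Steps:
L(O) = 6
(-27150 + (10*L(6))*31) - 25857 = (-27150 + (10*6)*31) - 25857 = (-27150 + 60*31) - 25857 = (-27150 + 1860) - 25857 = -25290 - 25857 = -51147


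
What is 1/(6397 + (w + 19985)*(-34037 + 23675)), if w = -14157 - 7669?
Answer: 1/19082839 ≈ 5.2403e-8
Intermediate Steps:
w = -21826
1/(6397 + (w + 19985)*(-34037 + 23675)) = 1/(6397 + (-21826 + 19985)*(-34037 + 23675)) = 1/(6397 - 1841*(-10362)) = 1/(6397 + 19076442) = 1/19082839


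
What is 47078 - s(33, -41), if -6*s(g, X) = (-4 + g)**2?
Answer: 283309/6 ≈ 47218.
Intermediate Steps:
s(g, X) = -(-4 + g)**2/6
47078 - s(33, -41) = 47078 - (-1)*(-4 + 33)**2/6 = 47078 - (-1)*29**2/6 = 47078 - (-1)*841/6 = 47078 - 1*(-841/6) = 47078 + 841/6 = 283309/6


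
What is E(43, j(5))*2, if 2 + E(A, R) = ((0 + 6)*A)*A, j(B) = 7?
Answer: 22184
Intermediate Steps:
E(A, R) = -2 + 6*A² (E(A, R) = -2 + ((0 + 6)*A)*A = -2 + (6*A)*A = -2 + 6*A²)
E(43, j(5))*2 = (-2 + 6*43²)*2 = (-2 + 6*1849)*2 = (-2 + 11094)*2 = 11092*2 = 22184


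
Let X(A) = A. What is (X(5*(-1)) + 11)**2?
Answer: 36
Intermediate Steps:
(X(5*(-1)) + 11)**2 = (5*(-1) + 11)**2 = (-5 + 11)**2 = 6**2 = 36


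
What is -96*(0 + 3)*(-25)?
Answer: 7200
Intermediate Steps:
-96*(0 + 3)*(-25) = -288*(-25) = -96*(-75) = 7200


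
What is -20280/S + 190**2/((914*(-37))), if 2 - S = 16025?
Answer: 17899790/90310969 ≈ 0.19820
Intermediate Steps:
S = -16023 (S = 2 - 1*16025 = 2 - 16025 = -16023)
-20280/S + 190**2/((914*(-37))) = -20280/(-16023) + 190**2/((914*(-37))) = -20280*(-1/16023) + 36100/(-33818) = 6760/5341 + 36100*(-1/33818) = 6760/5341 - 18050/16909 = 17899790/90310969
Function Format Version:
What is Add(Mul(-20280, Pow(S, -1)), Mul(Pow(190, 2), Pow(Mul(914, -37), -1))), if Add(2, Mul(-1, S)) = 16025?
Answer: Rational(17899790, 90310969) ≈ 0.19820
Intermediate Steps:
S = -16023 (S = Add(2, Mul(-1, 16025)) = Add(2, -16025) = -16023)
Add(Mul(-20280, Pow(S, -1)), Mul(Pow(190, 2), Pow(Mul(914, -37), -1))) = Add(Mul(-20280, Pow(-16023, -1)), Mul(Pow(190, 2), Pow(Mul(914, -37), -1))) = Add(Mul(-20280, Rational(-1, 16023)), Mul(36100, Pow(-33818, -1))) = Add(Rational(6760, 5341), Mul(36100, Rational(-1, 33818))) = Add(Rational(6760, 5341), Rational(-18050, 16909)) = Rational(17899790, 90310969)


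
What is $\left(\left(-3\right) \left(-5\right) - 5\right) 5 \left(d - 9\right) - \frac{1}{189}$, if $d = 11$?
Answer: $\frac{18899}{189} \approx 99.995$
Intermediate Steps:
$\left(\left(-3\right) \left(-5\right) - 5\right) 5 \left(d - 9\right) - \frac{1}{189} = \left(\left(-3\right) \left(-5\right) - 5\right) 5 \left(11 - 9\right) - \frac{1}{189} = \left(15 - 5\right) 5 \cdot 2 - \frac{1}{189} = 10 \cdot 5 \cdot 2 - \frac{1}{189} = 50 \cdot 2 - \frac{1}{189} = 100 - \frac{1}{189} = \frac{18899}{189}$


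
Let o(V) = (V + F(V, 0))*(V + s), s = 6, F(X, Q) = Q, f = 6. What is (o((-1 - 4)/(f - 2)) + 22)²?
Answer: 66049/256 ≈ 258.00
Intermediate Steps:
o(V) = V*(6 + V) (o(V) = (V + 0)*(V + 6) = V*(6 + V))
(o((-1 - 4)/(f - 2)) + 22)² = (((-1 - 4)/(6 - 2))*(6 + (-1 - 4)/(6 - 2)) + 22)² = ((-5/4)*(6 - 5/4) + 22)² = ((-5*¼)*(6 - 5*¼) + 22)² = (-5*(6 - 5/4)/4 + 22)² = (-5/4*19/4 + 22)² = (-95/16 + 22)² = (257/16)² = 66049/256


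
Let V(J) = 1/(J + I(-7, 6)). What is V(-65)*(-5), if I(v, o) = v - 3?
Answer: 1/15 ≈ 0.066667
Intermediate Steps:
I(v, o) = -3 + v
V(J) = 1/(-10 + J) (V(J) = 1/(J + (-3 - 7)) = 1/(J - 10) = 1/(-10 + J))
V(-65)*(-5) = -5/(-10 - 65) = -5/(-75) = -1/75*(-5) = 1/15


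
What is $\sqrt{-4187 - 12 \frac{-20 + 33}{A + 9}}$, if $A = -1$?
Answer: $\frac{i \sqrt{16826}}{2} \approx 64.858 i$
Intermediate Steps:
$\sqrt{-4187 - 12 \frac{-20 + 33}{A + 9}} = \sqrt{-4187 - 12 \frac{-20 + 33}{-1 + 9}} = \sqrt{-4187 - 12 \cdot \frac{13}{8}} = \sqrt{-4187 - 12 \cdot 13 \cdot \frac{1}{8}} = \sqrt{-4187 - \frac{39}{2}} = \sqrt{- \frac{8413}{2}} = \frac{i \sqrt{16826}}{2}$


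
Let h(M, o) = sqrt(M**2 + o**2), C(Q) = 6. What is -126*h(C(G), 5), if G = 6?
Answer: -126*sqrt(61) ≈ -984.09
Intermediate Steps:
-126*h(C(G), 5) = -126*sqrt(6**2 + 5**2) = -126*sqrt(36 + 25) = -126*sqrt(61)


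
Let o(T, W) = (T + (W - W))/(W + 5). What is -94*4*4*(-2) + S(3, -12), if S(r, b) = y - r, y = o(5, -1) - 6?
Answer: 12001/4 ≈ 3000.3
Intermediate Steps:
o(T, W) = T/(5 + W) (o(T, W) = (T + 0)/(5 + W) = T/(5 + W))
y = -19/4 (y = 5/(5 - 1) - 6 = 5/4 - 6 = -19/4 ≈ -4.7500)
S(r, b) = -19/4 - r
-94*4*4*(-2) + S(3, -12) = -94*4*4*(-2) + (-19/4 - 1*3) = -1504*(-2) + (-19/4 - 3) = -94*(-32) - 31/4 = 3008 - 31/4 = 12001/4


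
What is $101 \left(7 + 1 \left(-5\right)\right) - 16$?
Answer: $186$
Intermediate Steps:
$101 \left(7 + 1 \left(-5\right)\right) - 16 = 101 \left(7 - 5\right) - 16 = 101 \cdot 2 - 16 = 202 - 16 = 186$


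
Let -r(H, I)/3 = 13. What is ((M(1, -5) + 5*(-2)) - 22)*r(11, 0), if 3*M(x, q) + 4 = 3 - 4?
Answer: 1313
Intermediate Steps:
M(x, q) = -5/3 (M(x, q) = -4/3 + (3 - 4)/3 = -4/3 + (⅓)*(-1) = -4/3 - ⅓ = -5/3)
r(H, I) = -39 (r(H, I) = -3*13 = -39)
((M(1, -5) + 5*(-2)) - 22)*r(11, 0) = ((-5/3 + 5*(-2)) - 22)*(-39) = ((-5/3 - 10) - 22)*(-39) = (-35/3 - 22)*(-39) = -101/3*(-39) = 1313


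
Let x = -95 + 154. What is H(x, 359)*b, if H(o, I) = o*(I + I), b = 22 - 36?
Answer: -593068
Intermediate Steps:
b = -14
x = 59
H(o, I) = 2*I*o (H(o, I) = o*(2*I) = 2*I*o)
H(x, 359)*b = (2*359*59)*(-14) = 42362*(-14) = -593068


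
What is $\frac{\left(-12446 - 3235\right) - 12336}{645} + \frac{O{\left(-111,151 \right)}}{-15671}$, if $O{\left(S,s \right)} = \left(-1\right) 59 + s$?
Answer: $- \frac{146371249}{3369265} \approx -43.443$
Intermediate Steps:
$O{\left(S,s \right)} = -59 + s$
$\frac{\left(-12446 - 3235\right) - 12336}{645} + \frac{O{\left(-111,151 \right)}}{-15671} = \frac{\left(-12446 - 3235\right) - 12336}{645} + \frac{-59 + 151}{-15671} = \left(-15681 - 12336\right) \frac{1}{645} + 92 \left(- \frac{1}{15671}\right) = \left(-28017\right) \frac{1}{645} - \frac{92}{15671} = - \frac{9339}{215} - \frac{92}{15671} = - \frac{146371249}{3369265}$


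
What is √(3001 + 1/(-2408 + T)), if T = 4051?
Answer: 2*√2025262023/1643 ≈ 54.781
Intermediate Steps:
√(3001 + 1/(-2408 + T)) = √(3001 + 1/(-2408 + 4051)) = √(3001 + 1/1643) = √(4930644/1643) = 2*√2025262023/1643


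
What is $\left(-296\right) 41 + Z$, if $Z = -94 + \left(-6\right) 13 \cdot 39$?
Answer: $-15272$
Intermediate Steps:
$Z = -3136$ ($Z = -94 - 3042 = -3136$)
$\left(-296\right) 41 + Z = \left(-296\right) 41 - 3136 = -12136 - 3136 = -15272$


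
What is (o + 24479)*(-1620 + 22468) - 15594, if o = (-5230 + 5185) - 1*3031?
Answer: 446194150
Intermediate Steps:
o = -3076 (o = -45 - 3031 = -3076)
(o + 24479)*(-1620 + 22468) - 15594 = (-3076 + 24479)*(-1620 + 22468) - 15594 = 21403*20848 - 15594 = 446209744 - 15594 = 446194150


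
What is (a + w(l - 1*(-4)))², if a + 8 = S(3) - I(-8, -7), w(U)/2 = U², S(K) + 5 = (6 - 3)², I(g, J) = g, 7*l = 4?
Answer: 5035536/2401 ≈ 2097.3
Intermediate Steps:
l = 4/7 (l = (⅐)*4 = 4/7 ≈ 0.57143)
S(K) = 4 (S(K) = -5 + (6 - 3)² = -5 + 3² = -5 + 9 = 4)
w(U) = 2*U²
a = 4 (a = -8 + (4 - 1*(-8)) = -8 + (4 + 8) = -8 + 12 = 4)
(a + w(l - 1*(-4)))² = (4 + 2*(4/7 - 1*(-4))²)² = (4 + 2*(4/7 + 4)²)² = (4 + 2*(32/7)²)² = (4 + 2*(1024/49))² = (4 + 2048/49)² = (2244/49)² = 5035536/2401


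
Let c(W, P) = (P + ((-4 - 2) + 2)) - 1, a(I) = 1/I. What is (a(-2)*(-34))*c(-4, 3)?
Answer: -34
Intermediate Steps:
a(I) = 1/I
c(W, P) = -5 + P (c(W, P) = (P + (-6 + 2)) - 1 = (P - 4) - 1 = (-4 + P) - 1 = -5 + P)
(a(-2)*(-34))*c(-4, 3) = (-34/(-2))*(-5 + 3) = -½*(-34)*(-2) = 17*(-2) = -34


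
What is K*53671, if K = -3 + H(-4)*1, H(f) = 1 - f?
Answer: 107342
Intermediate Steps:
K = 2 (K = -3 + (1 - 1*(-4))*1 = -3 + (1 + 4)*1 = -3 + 5*1 = -3 + 5 = 2)
K*53671 = 2*53671 = 107342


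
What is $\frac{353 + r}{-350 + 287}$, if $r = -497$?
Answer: $\frac{16}{7} \approx 2.2857$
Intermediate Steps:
$\frac{353 + r}{-350 + 287} = \frac{353 - 497}{-350 + 287} = - \frac{144}{-63} = \left(-144\right) \left(- \frac{1}{63}\right) = \frac{16}{7}$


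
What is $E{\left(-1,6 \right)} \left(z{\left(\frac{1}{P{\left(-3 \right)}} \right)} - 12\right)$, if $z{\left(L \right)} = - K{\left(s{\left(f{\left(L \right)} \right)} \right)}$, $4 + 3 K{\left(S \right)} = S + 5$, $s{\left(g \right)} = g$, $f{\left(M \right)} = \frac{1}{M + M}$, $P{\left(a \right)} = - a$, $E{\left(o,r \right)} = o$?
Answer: $\frac{77}{6} \approx 12.833$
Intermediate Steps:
$f{\left(M \right)} = \frac{1}{2 M}$
$K{\left(S \right)} = \frac{1}{3} + \frac{S}{3}$ ($K{\left(S \right)} = - \frac{4}{3} + \frac{S + 5}{3} = - \frac{4}{3} + \frac{5 + S}{3} = - \frac{4}{3} + \left(\frac{5}{3} + \frac{S}{3}\right) = \frac{1}{3} + \frac{S}{3}$)
$z{\left(L \right)} = - \frac{1}{3} - \frac{1}{6 L}$ ($z{\left(L \right)} = - (\frac{1}{3} + \frac{\frac{1}{2} \frac{1}{L}}{3}) = - (\frac{1}{3} + \frac{1}{6 L}) = - \frac{1}{3} - \frac{1}{6 L}$)
$E{\left(-1,6 \right)} \left(z{\left(\frac{1}{P{\left(-3 \right)}} \right)} - 12\right) = - (\frac{-1 - \frac{2}{\left(-1\right) \left(-3\right)}}{6 \frac{1}{\left(-1\right) \left(-3\right)}} - 12) = - (\frac{-1 - \frac{2}{3}}{6 \cdot \frac{1}{3}} - 12) = - (\frac{\frac{1}{\frac{1}{3}} \left(-1 - \frac{2}{3}\right)}{6} - 12) = - (\frac{1}{6} \cdot 3 \left(-1 - \frac{2}{3}\right) - 12) = - (\frac{1}{6} \cdot 3 \left(- \frac{5}{3}\right) - 12) = - (- \frac{5}{6} - 12) = \left(-1\right) \left(- \frac{77}{6}\right) = \frac{77}{6}$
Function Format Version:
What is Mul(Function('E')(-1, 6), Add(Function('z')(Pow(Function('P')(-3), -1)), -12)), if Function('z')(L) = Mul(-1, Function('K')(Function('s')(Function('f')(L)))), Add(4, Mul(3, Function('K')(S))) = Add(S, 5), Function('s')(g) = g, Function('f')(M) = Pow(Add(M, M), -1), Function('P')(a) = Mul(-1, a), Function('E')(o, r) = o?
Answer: Rational(77, 6) ≈ 12.833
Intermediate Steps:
Function('f')(M) = Mul(Rational(1, 2), Pow(M, -1)) (Function('f')(M) = Pow(Mul(2, M), -1) = Mul(Rational(1, 2), Pow(M, -1)))
Function('K')(S) = Add(Rational(1, 3), Mul(Rational(1, 3), S)) (Function('K')(S) = Add(Rational(-4, 3), Mul(Rational(1, 3), Add(S, 5))) = Add(Rational(-4, 3), Mul(Rational(1, 3), Add(5, S))) = Add(Rational(-4, 3), Add(Rational(5, 3), Mul(Rational(1, 3), S))) = Add(Rational(1, 3), Mul(Rational(1, 3), S)))
Function('z')(L) = Add(Rational(-1, 3), Mul(Rational(-1, 6), Pow(L, -1))) (Function('z')(L) = Mul(-1, Add(Rational(1, 3), Mul(Rational(1, 3), Mul(Rational(1, 2), Pow(L, -1))))) = Mul(-1, Add(Rational(1, 3), Mul(Rational(1, 6), Pow(L, -1)))) = Add(Rational(-1, 3), Mul(Rational(-1, 6), Pow(L, -1))))
Mul(Function('E')(-1, 6), Add(Function('z')(Pow(Function('P')(-3), -1)), -12)) = Mul(-1, Add(Mul(Rational(1, 6), Pow(Pow(Mul(-1, -3), -1), -1), Add(-1, Mul(-2, Pow(Mul(-1, -3), -1)))), -12)) = Mul(-1, Add(Mul(Rational(1, 6), Pow(Pow(3, -1), -1), Add(-1, Mul(-2, Pow(3, -1)))), -12)) = Mul(-1, Add(Mul(Rational(1, 6), Pow(Rational(1, 3), -1), Add(-1, Mul(-2, Rational(1, 3)))), -12)) = Mul(-1, Add(Mul(Rational(1, 6), 3, Add(-1, Rational(-2, 3))), -12)) = Mul(-1, Add(Mul(Rational(1, 6), 3, Rational(-5, 3)), -12)) = Mul(-1, Add(Rational(-5, 6), -12)) = Mul(-1, Rational(-77, 6)) = Rational(77, 6)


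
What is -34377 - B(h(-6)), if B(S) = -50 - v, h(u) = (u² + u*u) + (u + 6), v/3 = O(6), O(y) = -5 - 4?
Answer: -34354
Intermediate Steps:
O(y) = -9
v = -27 (v = 3*(-9) = -27)
h(u) = 6 + u + 2*u² (h(u) = (u² + u²) + (6 + u) = 2*u² + (6 + u) = 6 + u + 2*u²)
B(S) = -23 (B(S) = -50 - 1*(-27) = -50 + 27 = -23)
-34377 - B(h(-6)) = -34377 - 1*(-23) = -34377 + 23 = -34354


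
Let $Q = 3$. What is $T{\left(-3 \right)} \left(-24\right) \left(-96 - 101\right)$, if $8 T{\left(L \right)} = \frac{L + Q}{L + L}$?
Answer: $0$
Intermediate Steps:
$T{\left(L \right)} = \frac{3 + L}{16 L}$ ($T{\left(L \right)} = \frac{\left(L + 3\right) \frac{1}{L + L}}{8} = \frac{\left(3 + L\right) \frac{1}{2 L}}{8} = \frac{\frac{1}{2} \frac{1}{L} \left(3 + L\right)}{8} = \frac{3 + L}{16 L}$)
$T{\left(-3 \right)} \left(-24\right) \left(-96 - 101\right) = \frac{3 - 3}{16 \left(-3\right)} \left(-24\right) \left(-96 - 101\right) = \frac{1}{16} \left(- \frac{1}{3}\right) 0 \left(-24\right) \left(-197\right) = 0 \left(-24\right) \left(-197\right) = 0 \left(-197\right) = 0$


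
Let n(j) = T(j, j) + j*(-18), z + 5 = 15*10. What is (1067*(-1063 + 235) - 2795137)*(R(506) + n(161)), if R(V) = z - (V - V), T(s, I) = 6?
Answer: 10105149911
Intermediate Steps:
z = 145 (z = -5 + 15*10 = -5 + 150 = 145)
R(V) = 145 (R(V) = 145 - (V - V) = 145 - 1*0 = 145 + 0 = 145)
n(j) = 6 - 18*j (n(j) = 6 + j*(-18) = 6 - 18*j)
(1067*(-1063 + 235) - 2795137)*(R(506) + n(161)) = (1067*(-1063 + 235) - 2795137)*(145 + (6 - 18*161)) = (1067*(-828) - 2795137)*(145 + (6 - 2898)) = (-883476 - 2795137)*(145 - 2892) = -3678613*(-2747) = 10105149911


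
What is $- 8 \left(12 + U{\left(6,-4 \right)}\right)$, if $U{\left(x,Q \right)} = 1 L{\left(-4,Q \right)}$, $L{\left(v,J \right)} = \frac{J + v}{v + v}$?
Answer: $-104$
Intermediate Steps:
$L{\left(v,J \right)} = \frac{J + v}{2 v}$
$U{\left(x,Q \right)} = \frac{1}{2} - \frac{Q}{8}$ ($U{\left(x,Q \right)} = 1 \frac{Q - 4}{2 \left(-4\right)} = 1 \cdot \frac{1}{2} \left(- \frac{1}{4}\right) \left(-4 + Q\right) = 1 \left(\frac{1}{2} - \frac{Q}{8}\right) = \frac{1}{2} - \frac{Q}{8}$)
$- 8 \left(12 + U{\left(6,-4 \right)}\right) = - 8 \left(12 + \left(\frac{1}{2} - - \frac{1}{2}\right)\right) = - 8 \left(12 + \left(\frac{1}{2} + \frac{1}{2}\right)\right) = - 8 \left(12 + 1\right) = \left(-8\right) 13 = -104$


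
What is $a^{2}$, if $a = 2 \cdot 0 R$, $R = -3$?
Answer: $0$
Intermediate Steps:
$a = 0$ ($a = 2 \cdot 0 \left(-3\right) = 0 \left(-3\right) = 0$)
$a^{2} = 0^{2} = 0$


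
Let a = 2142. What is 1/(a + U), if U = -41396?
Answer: -1/39254 ≈ -2.5475e-5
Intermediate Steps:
1/(a + U) = 1/(2142 - 41396) = 1/(-39254) = -1/39254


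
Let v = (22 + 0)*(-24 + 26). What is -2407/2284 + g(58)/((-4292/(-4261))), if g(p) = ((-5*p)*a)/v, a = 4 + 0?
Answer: -25309959/929588 ≈ -27.227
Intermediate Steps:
a = 4
v = 44 (v = 22*2 = 44)
g(p) = -5*p/11 (g(p) = (-5*p*4)/44 = -20*p*(1/44) = -5*p/11)
-2407/2284 + g(58)/((-4292/(-4261))) = -2407/2284 + (-5/11*58)/((-4292/(-4261))) = -2407*1/2284 - 290/(11*((-4292*(-1/4261)))) = -2407/2284 - 290/(11*4292/4261) = -2407/2284 - 290/11*4261/4292 = -2407/2284 - 21305/814 = -25309959/929588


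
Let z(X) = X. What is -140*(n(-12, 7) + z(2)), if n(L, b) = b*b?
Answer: -7140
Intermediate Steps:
n(L, b) = b²
-140*(n(-12, 7) + z(2)) = -140*(7² + 2) = -140*(49 + 2) = -140*51 = -7140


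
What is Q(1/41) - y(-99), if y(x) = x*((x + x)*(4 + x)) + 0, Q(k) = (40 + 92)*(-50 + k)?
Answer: 76079322/41 ≈ 1.8556e+6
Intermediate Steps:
Q(k) = -6600 + 132*k (Q(k) = 132*(-50 + k) = -6600 + 132*k)
y(x) = 2*x²*(4 + x) (y(x) = x*((2*x)*(4 + x)) + 0 = x*(2*x*(4 + x)) + 0 = 2*x²*(4 + x) + 0 = 2*x²*(4 + x))
Q(1/41) - y(-99) = (-6600 + 132/41) - 2*(-99)²*(4 - 99) = (-6600 + 132*(1/41)) - 2*9801*(-95) = (-6600 + 132/41) - 1*(-1862190) = -270468/41 + 1862190 = 76079322/41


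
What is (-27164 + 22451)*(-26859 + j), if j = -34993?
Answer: 291508476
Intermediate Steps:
(-27164 + 22451)*(-26859 + j) = (-27164 + 22451)*(-26859 - 34993) = -4713*(-61852) = 291508476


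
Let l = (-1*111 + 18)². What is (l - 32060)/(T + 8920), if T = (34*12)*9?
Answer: -23411/12592 ≈ -1.8592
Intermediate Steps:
T = 3672 (T = 408*9 = 3672)
l = 8649 (l = (-111 + 18)² = (-93)² = 8649)
(l - 32060)/(T + 8920) = (8649 - 32060)/(3672 + 8920) = -23411/12592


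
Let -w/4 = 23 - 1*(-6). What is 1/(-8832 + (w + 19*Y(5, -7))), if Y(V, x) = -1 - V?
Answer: -1/9062 ≈ -0.00011035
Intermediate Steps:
w = -116 (w = -4*(23 - 1*(-6)) = -4*(23 + 6) = -4*29 = -116)
1/(-8832 + (w + 19*Y(5, -7))) = 1/(-8832 + (-116 + 19*(-1 - 1*5))) = 1/(-8832 + (-116 + 19*(-1 - 5))) = 1/(-8832 + (-116 + 19*(-6))) = 1/(-8832 + (-116 - 114)) = 1/(-8832 - 230) = 1/(-9062) = -1/9062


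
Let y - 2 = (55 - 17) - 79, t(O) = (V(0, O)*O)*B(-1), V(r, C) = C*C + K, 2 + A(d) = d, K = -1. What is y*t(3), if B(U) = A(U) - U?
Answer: 1872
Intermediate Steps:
A(d) = -2 + d
V(r, C) = -1 + C² (V(r, C) = C*C - 1 = C² - 1 = -1 + C²)
B(U) = -2 (B(U) = (-2 + U) - U = -2)
t(O) = -2*O*(-1 + O²) (t(O) = ((-1 + O²)*O)*(-2) = (O*(-1 + O²))*(-2) = -2*O*(-1 + O²))
y = -39 (y = 2 + ((55 - 17) - 79) = 2 + (38 - 79) = 2 - 41 = -39)
y*t(3) = -78*3*(1 - 1*3²) = -78*3*(1 - 1*9) = -78*3*(1 - 9) = -78*3*(-8) = -39*(-48) = 1872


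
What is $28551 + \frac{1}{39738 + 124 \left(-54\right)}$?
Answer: $\frac{943382143}{33042} \approx 28551.0$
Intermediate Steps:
$28551 + \frac{1}{39738 + 124 \left(-54\right)} = 28551 + \frac{1}{39738 - 6696} = 28551 + \frac{1}{33042} = \frac{943382143}{33042}$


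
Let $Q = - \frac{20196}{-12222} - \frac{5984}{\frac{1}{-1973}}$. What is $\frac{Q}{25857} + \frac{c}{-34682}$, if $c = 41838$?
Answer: $\frac{8155767096329}{17909073819} \approx 455.4$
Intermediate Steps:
$Q = \frac{8016568450}{679}$ ($Q = \left(-20196\right) \left(- \frac{1}{12222}\right) - \frac{5984}{- \frac{1}{1973}} = \frac{1122}{679} - -11806432 = \frac{1122}{679} + 11806432 = \frac{8016568450}{679} \approx 1.1806 \cdot 10^{7}$)
$\frac{Q}{25857} + \frac{c}{-34682} = \frac{8016568450}{679 \cdot 25857} + \frac{41838}{-34682} = \frac{8016568450}{679} \cdot \frac{1}{25857} + 41838 \left(- \frac{1}{34682}\right) = \frac{471562850}{1032759} - \frac{20919}{17341} = \frac{8155767096329}{17909073819}$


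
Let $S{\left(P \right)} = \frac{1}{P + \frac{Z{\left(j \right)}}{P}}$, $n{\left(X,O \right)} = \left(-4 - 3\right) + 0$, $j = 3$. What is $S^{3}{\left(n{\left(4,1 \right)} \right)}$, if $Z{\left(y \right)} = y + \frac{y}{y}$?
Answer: $- \frac{343}{148877} \approx -0.0023039$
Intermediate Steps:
$Z{\left(y \right)} = 1 + y$ ($Z{\left(y \right)} = y + 1 = 1 + y$)
$n{\left(X,O \right)} = -7$ ($n{\left(X,O \right)} = -7 + 0 = -7$)
$S{\left(P \right)} = \frac{1}{P + \frac{4}{P}}$ ($S{\left(P \right)} = \frac{1}{P + \frac{1 + 3}{P}} = \frac{1}{P + \frac{4}{P}}$)
$S^{3}{\left(n{\left(4,1 \right)} \right)} = \left(- \frac{7}{4 + \left(-7\right)^{2}}\right)^{3} = \left(- \frac{7}{4 + 49}\right)^{3} = \left(- \frac{7}{53}\right)^{3} = - \frac{343}{148877}$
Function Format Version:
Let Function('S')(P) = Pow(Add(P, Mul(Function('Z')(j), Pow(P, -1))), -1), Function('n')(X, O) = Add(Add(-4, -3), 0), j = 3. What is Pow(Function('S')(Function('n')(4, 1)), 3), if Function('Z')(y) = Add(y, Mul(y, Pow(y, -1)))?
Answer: Rational(-343, 148877) ≈ -0.0023039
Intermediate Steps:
Function('Z')(y) = Add(1, y) (Function('Z')(y) = Add(y, 1) = Add(1, y))
Function('n')(X, O) = -7 (Function('n')(X, O) = Add(-7, 0) = -7)
Function('S')(P) = Pow(Add(P, Mul(4, Pow(P, -1))), -1) (Function('S')(P) = Pow(Add(P, Mul(Add(1, 3), Pow(P, -1))), -1) = Pow(Add(P, Mul(4, Pow(P, -1))), -1))
Pow(Function('S')(Function('n')(4, 1)), 3) = Pow(Mul(-7, Pow(Add(4, Pow(-7, 2)), -1)), 3) = Pow(Mul(-7, Pow(Add(4, 49), -1)), 3) = Pow(Mul(-7, Pow(53, -1)), 3) = Pow(Mul(-7, Rational(1, 53)), 3) = Pow(Rational(-7, 53), 3) = Rational(-343, 148877)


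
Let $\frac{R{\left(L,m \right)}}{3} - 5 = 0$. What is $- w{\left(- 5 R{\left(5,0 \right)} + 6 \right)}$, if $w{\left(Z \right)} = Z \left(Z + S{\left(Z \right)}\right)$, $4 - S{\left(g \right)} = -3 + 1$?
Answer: $-4347$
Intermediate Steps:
$R{\left(L,m \right)} = 15$ ($R{\left(L,m \right)} = 15 + 3 \cdot 0 = 15 + 0 = 15$)
$S{\left(g \right)} = 6$ ($S{\left(g \right)} = 4 - \left(-3 + 1\right) = 4 - -2 = 4 + 2 = 6$)
$w{\left(Z \right)} = Z \left(6 + Z\right)$ ($w{\left(Z \right)} = Z \left(Z + 6\right) = Z \left(6 + Z\right)$)
$- w{\left(- 5 R{\left(5,0 \right)} + 6 \right)} = - \left(\left(-5\right) 15 + 6\right) \left(6 + \left(\left(-5\right) 15 + 6\right)\right) = - \left(-75 + 6\right) \left(6 + \left(-75 + 6\right)\right) = - \left(-69\right) \left(6 - 69\right) = - \left(-69\right) \left(-63\right) = \left(-1\right) 4347 = -4347$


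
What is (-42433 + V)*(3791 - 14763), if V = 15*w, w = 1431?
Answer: 230060896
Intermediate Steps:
V = 21465 (V = 15*1431 = 21465)
(-42433 + V)*(3791 - 14763) = (-42433 + 21465)*(3791 - 14763) = -20968*(-10972) = 230060896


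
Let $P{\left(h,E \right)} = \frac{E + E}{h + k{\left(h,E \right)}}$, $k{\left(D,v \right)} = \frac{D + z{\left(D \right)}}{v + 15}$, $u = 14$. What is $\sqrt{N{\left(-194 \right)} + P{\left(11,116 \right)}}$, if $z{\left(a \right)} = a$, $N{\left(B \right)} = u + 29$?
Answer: $\frac{\sqrt{136499363}}{1463} \approx 7.9858$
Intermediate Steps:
$N{\left(B \right)} = 43$ ($N{\left(B \right)} = 14 + 29 = 43$)
$k{\left(D,v \right)} = \frac{2 D}{15 + v}$ ($k{\left(D,v \right)} = \frac{D + D}{v + 15} = \frac{2 D}{15 + v}$)
$P{\left(h,E \right)} = \frac{2 E}{h + \frac{2 h}{15 + E}}$ ($P{\left(h,E \right)} = \frac{E + E}{h + \frac{2 h}{15 + E}} = \frac{2 E}{h + \frac{2 h}{15 + E}}$)
$\sqrt{N{\left(-194 \right)} + P{\left(11,116 \right)}} = \sqrt{43 + 2 \cdot 116 \cdot \frac{1}{11} \frac{1}{17 + 116} \left(15 + 116\right)} = \sqrt{43 + 2 \cdot 116 \cdot \frac{1}{11} \cdot \frac{1}{133} \cdot 131} = \sqrt{43 + \frac{30392}{1463}} = \sqrt{\frac{93301}{1463}} = \frac{\sqrt{136499363}}{1463}$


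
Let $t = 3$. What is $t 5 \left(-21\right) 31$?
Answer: $-9765$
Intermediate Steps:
$t 5 \left(-21\right) 31 = 3 \cdot 5 \left(-21\right) 31 = 15 \left(-21\right) 31 = \left(-315\right) 31 = -9765$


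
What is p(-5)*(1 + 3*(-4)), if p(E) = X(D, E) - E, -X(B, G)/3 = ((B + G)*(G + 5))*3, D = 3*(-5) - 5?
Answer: -55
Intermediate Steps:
D = -20 (D = -15 - 5 = -20)
X(B, G) = -9*(5 + G)*(B + G) (X(B, G) = -3*(B + G)*(G + 5)*3 = -3*(B + G)*(5 + G)*3 = -3*(5 + G)*(B + G)*3 = -9*(5 + G)*(B + G))
p(E) = 900 - 9*E² + 134*E (p(E) = (-45*(-20) - 45*E - 9*E² - 9*(-20)*E) - E = (900 - 45*E - 9*E² + 180*E) - E = (900 - 9*E² + 135*E) - E = 900 - 9*E² + 134*E)
p(-5)*(1 + 3*(-4)) = (900 - 9*(-5)² + 134*(-5))*(1 + 3*(-4)) = (900 - 9*25 - 670)*(1 - 12) = (900 - 225 - 670)*(-11) = 5*(-11) = -55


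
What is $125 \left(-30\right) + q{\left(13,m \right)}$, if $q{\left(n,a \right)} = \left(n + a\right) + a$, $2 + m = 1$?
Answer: $-3739$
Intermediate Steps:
$m = -1$ ($m = -2 + 1 = -1$)
$q{\left(n,a \right)} = n + 2 a$ ($q{\left(n,a \right)} = \left(a + n\right) + a = n + 2 a$)
$125 \left(-30\right) + q{\left(13,m \right)} = 125 \left(-30\right) + \left(13 + 2 \left(-1\right)\right) = -3750 + \left(13 - 2\right) = -3750 + 11 = -3739$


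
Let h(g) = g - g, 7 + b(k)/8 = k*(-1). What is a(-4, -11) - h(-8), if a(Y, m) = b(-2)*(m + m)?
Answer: 880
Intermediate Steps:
b(k) = -56 - 8*k (b(k) = -56 + 8*(k*(-1)) = -56 + 8*(-k) = -56 - 8*k)
h(g) = 0
a(Y, m) = -80*m (a(Y, m) = (-56 - 8*(-2))*(m + m) = (-56 + 16)*(2*m) = -80*m)
a(-4, -11) - h(-8) = -80*(-11) - 1*0 = 880 + 0 = 880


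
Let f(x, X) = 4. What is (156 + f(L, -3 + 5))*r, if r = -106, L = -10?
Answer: -16960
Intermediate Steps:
(156 + f(L, -3 + 5))*r = (156 + 4)*(-106) = 160*(-106) = -16960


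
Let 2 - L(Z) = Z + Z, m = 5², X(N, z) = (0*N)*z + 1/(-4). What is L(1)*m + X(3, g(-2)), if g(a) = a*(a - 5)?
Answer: -¼ ≈ -0.25000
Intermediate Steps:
g(a) = a*(-5 + a)
X(N, z) = -¼ (X(N, z) = 0*z - ¼ = 0 - ¼ = -¼)
m = 25
L(Z) = 2 - 2*Z (L(Z) = 2 - (Z + Z) = 2 - 2*Z)
L(1)*m + X(3, g(-2)) = (2 - 2*1)*25 - ¼ = (2 - 2)*25 - ¼ = 0*25 - ¼ = 0 - ¼ = -¼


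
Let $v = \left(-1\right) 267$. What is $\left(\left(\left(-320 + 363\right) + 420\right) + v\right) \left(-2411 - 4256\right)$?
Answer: $-1306732$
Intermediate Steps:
$v = -267$
$\left(\left(\left(-320 + 363\right) + 420\right) + v\right) \left(-2411 - 4256\right) = \left(\left(\left(-320 + 363\right) + 420\right) - 267\right) \left(-2411 - 4256\right) = \left(\left(43 + 420\right) - 267\right) \left(-6667\right) = \left(463 - 267\right) \left(-6667\right) = 196 \left(-6667\right) = -1306732$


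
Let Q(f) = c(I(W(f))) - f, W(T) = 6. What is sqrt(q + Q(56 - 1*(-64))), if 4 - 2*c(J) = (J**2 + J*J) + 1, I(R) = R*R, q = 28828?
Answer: sqrt(109654)/2 ≈ 165.57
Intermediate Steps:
I(R) = R**2
c(J) = 3/2 - J**2 (c(J) = 2 - ((J**2 + J*J) + 1)/2 = 2 - ((J**2 + J**2) + 1)/2 = 2 - (2*J**2 + 1)/2 = 2 - (1 + 2*J**2)/2 = 2 + (-1/2 - J**2) = 3/2 - J**2)
Q(f) = -2589/2 - f (Q(f) = (3/2 - (6**2)**2) - f = (3/2 - 1*36**2) - f = (3/2 - 1*1296) - f = (3/2 - 1296) - f = -2589/2 - f)
sqrt(q + Q(56 - 1*(-64))) = sqrt(28828 + (-2589/2 - (56 - 1*(-64)))) = sqrt(28828 + (-2589/2 - (56 + 64))) = sqrt(28828 + (-2589/2 - 1*120)) = sqrt(28828 + (-2589/2 - 120)) = sqrt(28828 - 2829/2) = sqrt(54827/2) = sqrt(109654)/2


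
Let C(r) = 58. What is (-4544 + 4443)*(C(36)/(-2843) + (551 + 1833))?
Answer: -684543054/2843 ≈ -2.4078e+5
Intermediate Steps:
(-4544 + 4443)*(C(36)/(-2843) + (551 + 1833)) = (-4544 + 4443)*(58/(-2843) + (551 + 1833)) = -101*(58*(-1/2843) + 2384) = -101*(-58/2843 + 2384) = -101*6777654/2843 = -684543054/2843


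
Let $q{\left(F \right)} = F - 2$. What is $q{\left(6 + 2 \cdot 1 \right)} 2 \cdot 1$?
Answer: $12$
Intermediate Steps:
$q{\left(F \right)} = -2 + F$ ($q{\left(F \right)} = F - 2 = -2 + F$)
$q{\left(6 + 2 \cdot 1 \right)} 2 \cdot 1 = \left(-2 + \left(6 + 2 \cdot 1\right)\right) 2 \cdot 1 = \left(-2 + \left(6 + 2\right)\right) 2 \cdot 1 = \left(-2 + 8\right) 2 \cdot 1 = 6 \cdot 2 \cdot 1 = 12 \cdot 1 = 12$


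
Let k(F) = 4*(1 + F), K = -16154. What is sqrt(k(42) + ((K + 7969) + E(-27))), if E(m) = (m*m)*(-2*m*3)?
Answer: sqrt(110085) ≈ 331.79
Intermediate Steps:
E(m) = -6*m**3 (E(m) = m**2*(-6*m) = -6*m**3)
k(F) = 4 + 4*F
sqrt(k(42) + ((K + 7969) + E(-27))) = sqrt((4 + 4*42) + ((-16154 + 7969) - 6*(-27)**3)) = sqrt((4 + 168) + (-8185 - 6*(-19683))) = sqrt(172 + (-8185 + 118098)) = sqrt(172 + 109913) = sqrt(110085)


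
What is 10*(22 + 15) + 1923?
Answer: 2293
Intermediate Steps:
10*(22 + 15) + 1923 = 10*37 + 1923 = 370 + 1923 = 2293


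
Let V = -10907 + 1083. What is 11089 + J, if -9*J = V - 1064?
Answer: 110689/9 ≈ 12299.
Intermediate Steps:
V = -9824
J = 10888/9 (J = -(-9824 - 1064)/9 = -⅑*(-10888) = 10888/9 ≈ 1209.8)
11089 + J = 11089 + 10888/9 = 110689/9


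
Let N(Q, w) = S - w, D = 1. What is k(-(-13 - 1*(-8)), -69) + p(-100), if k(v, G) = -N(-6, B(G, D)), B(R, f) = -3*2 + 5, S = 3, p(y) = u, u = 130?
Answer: 126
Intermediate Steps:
p(y) = 130
B(R, f) = -1 (B(R, f) = -6 + 5 = -1)
N(Q, w) = 3 - w
k(v, G) = -4 (k(v, G) = -(3 - 1*(-1)) = -(3 + 1) = -1*4 = -4)
k(-(-13 - 1*(-8)), -69) + p(-100) = -4 + 130 = 126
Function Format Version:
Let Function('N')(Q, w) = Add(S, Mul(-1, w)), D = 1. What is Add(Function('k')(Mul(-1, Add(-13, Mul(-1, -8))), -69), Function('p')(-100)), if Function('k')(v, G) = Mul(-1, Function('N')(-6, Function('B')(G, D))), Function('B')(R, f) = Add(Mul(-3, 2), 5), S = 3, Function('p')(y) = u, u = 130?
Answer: 126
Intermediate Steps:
Function('p')(y) = 130
Function('B')(R, f) = -1 (Function('B')(R, f) = Add(-6, 5) = -1)
Function('N')(Q, w) = Add(3, Mul(-1, w))
Function('k')(v, G) = -4 (Function('k')(v, G) = Mul(-1, Add(3, Mul(-1, -1))) = Mul(-1, Add(3, 1)) = Mul(-1, 4) = -4)
Add(Function('k')(Mul(-1, Add(-13, Mul(-1, -8))), -69), Function('p')(-100)) = Add(-4, 130) = 126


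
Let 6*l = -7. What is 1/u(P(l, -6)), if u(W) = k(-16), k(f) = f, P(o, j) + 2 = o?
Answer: -1/16 ≈ -0.062500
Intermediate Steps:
l = -7/6 (l = (1/6)*(-7) = -7/6 ≈ -1.1667)
P(o, j) = -2 + o
u(W) = -16
1/u(P(l, -6)) = 1/(-16) = -1/16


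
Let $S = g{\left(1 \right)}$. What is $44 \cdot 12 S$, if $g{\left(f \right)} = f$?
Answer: $528$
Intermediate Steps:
$S = 1$
$44 \cdot 12 S = 44 \cdot 12 \cdot 1 = 528 \cdot 1 = 528$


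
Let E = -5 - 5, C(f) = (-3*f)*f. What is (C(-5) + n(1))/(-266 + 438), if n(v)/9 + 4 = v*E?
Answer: -201/172 ≈ -1.1686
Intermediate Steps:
C(f) = -3*f²
E = -10
n(v) = -36 - 90*v (n(v) = -36 + 9*(v*(-10)) = -36 + 9*(-10*v) = -36 - 90*v)
(C(-5) + n(1))/(-266 + 438) = (-3*(-5)² + (-36 - 90*1))/(-266 + 438) = (-3*25 + (-36 - 90))/172 = (-75 - 126)*(1/172) = -201*1/172 = -201/172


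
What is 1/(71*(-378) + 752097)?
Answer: 1/725259 ≈ 1.3788e-6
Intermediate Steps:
1/(71*(-378) + 752097) = 1/(-26838 + 752097) = 1/725259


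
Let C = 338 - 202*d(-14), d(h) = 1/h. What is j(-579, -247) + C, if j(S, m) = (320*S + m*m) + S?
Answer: -871483/7 ≈ -1.2450e+5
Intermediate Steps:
j(S, m) = m**2 + 321*S (j(S, m) = (320*S + m**2) + S = (m**2 + 320*S) + S = m**2 + 321*S)
C = 2467/7 (C = 338 - 202/(-14) = 338 - 202*(-1/14) = 338 + 101/7 = 2467/7 ≈ 352.43)
j(-579, -247) + C = ((-247)**2 + 321*(-579)) + 2467/7 = (61009 - 185859) + 2467/7 = -124850 + 2467/7 = -871483/7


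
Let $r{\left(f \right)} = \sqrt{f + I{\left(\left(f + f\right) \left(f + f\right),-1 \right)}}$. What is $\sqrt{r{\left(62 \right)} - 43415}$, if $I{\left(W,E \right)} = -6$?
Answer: $\sqrt{-43415 + 2 \sqrt{14}} \approx 208.34 i$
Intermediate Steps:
$r{\left(f \right)} = \sqrt{-6 + f}$ ($r{\left(f \right)} = \sqrt{f - 6} = \sqrt{-6 + f}$)
$\sqrt{r{\left(62 \right)} - 43415} = \sqrt{\sqrt{-6 + 62} - 43415} = \sqrt{\sqrt{56} - 43415} = \sqrt{2 \sqrt{14} - 43415} = \sqrt{-43415 + 2 \sqrt{14}}$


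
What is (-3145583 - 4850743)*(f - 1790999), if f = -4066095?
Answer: 46835233036644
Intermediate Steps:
(-3145583 - 4850743)*(f - 1790999) = (-3145583 - 4850743)*(-4066095 - 1790999) = -7996326*(-5857094) = 46835233036644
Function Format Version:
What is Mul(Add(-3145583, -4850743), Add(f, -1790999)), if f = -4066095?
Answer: 46835233036644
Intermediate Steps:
Mul(Add(-3145583, -4850743), Add(f, -1790999)) = Mul(Add(-3145583, -4850743), Add(-4066095, -1790999)) = Mul(-7996326, -5857094) = 46835233036644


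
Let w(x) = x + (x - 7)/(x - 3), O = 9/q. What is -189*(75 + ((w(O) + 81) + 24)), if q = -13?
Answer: -1782711/52 ≈ -34283.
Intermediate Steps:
O = -9/13 (O = 9/(-13) = 9*(-1/13) = -9/13 ≈ -0.69231)
w(x) = x + (-7 + x)/(-3 + x)
-189*(75 + ((w(O) + 81) + 24)) = -189*(75 + (((-7 + (-9/13)² - 2*(-9/13))/(-3 - 9/13) + 81) + 24)) = -189*(75 + (((-7 + 81/169 + 18/13)/(-48/13) + 81) + 24)) = -189*(75 + ((-13/48*(-868/169) + 81) + 24)) = -189*(75 + ((217/156 + 81) + 24)) = -189*(75 + (12853/156 + 24)) = -189*(75 + 16597/156) = -189*28297/156 = -1782711/52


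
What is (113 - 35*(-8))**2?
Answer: 154449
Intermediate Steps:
(113 - 35*(-8))**2 = (113 + 280)**2 = 393**2 = 154449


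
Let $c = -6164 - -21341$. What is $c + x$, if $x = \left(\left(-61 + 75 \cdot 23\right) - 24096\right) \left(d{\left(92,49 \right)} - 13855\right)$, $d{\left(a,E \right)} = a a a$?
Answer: $-17156718679$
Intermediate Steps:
$d{\left(a,E \right)} = a^{3}$ ($d{\left(a,E \right)} = a^{2} a = a^{3}$)
$c = 15177$ ($c = -6164 + 21341 = 15177$)
$x = -17156733856$ ($x = \left(\left(-61 + 75 \cdot 23\right) - 24096\right) \left(92^{3} - 13855\right) = \left(\left(-61 + 1725\right) - 24096\right) \left(778688 - 13855\right) = \left(1664 - 24096\right) 764833 = \left(-22432\right) 764833 = -17156733856$)
$c + x = 15177 - 17156733856 = -17156718679$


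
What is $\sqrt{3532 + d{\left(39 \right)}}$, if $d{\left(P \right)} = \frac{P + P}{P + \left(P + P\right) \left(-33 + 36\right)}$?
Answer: $\frac{\sqrt{173082}}{7} \approx 59.433$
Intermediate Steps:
$d{\left(P \right)} = \frac{2}{7}$ ($d{\left(P \right)} = \frac{2 P}{P + 2 P 3} = \frac{2 P}{P + 6 P} = \frac{2 P}{7 P} = 2 P \frac{1}{7 P} = \frac{2}{7}$)
$\sqrt{3532 + d{\left(39 \right)}} = \sqrt{3532 + \frac{2}{7}} = \sqrt{\frac{24726}{7}} = \frac{\sqrt{173082}}{7}$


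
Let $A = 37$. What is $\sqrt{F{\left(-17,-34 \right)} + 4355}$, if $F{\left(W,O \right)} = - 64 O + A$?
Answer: $2 \sqrt{1642} \approx 81.043$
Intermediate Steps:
$F{\left(W,O \right)} = 37 - 64 O$ ($F{\left(W,O \right)} = - 64 O + 37 = 37 - 64 O$)
$\sqrt{F{\left(-17,-34 \right)} + 4355} = \sqrt{\left(37 - -2176\right) + 4355} = \sqrt{\left(37 + 2176\right) + 4355} = \sqrt{2213 + 4355} = \sqrt{6568} = 2 \sqrt{1642}$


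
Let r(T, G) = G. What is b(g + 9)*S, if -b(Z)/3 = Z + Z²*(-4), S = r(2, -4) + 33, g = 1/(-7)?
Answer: 1299954/49 ≈ 26530.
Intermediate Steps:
g = -⅐ ≈ -0.14286
S = 29 (S = -4 + 33 = 29)
b(Z) = -3*Z + 12*Z² (b(Z) = -3*(Z + Z²*(-4)) = -3*(Z - 4*Z²) = -3*Z + 12*Z²)
b(g + 9)*S = (3*(-⅐ + 9)*(-1 + 4*(-⅐ + 9)))*29 = (3*(62/7)*(-1 + 4*(62/7)))*29 = (3*(62/7)*(-1 + 248/7))*29 = (3*(62/7)*(241/7))*29 = (44826/49)*29 = 1299954/49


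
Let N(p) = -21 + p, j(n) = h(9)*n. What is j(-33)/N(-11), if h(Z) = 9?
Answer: 297/32 ≈ 9.2813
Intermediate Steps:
j(n) = 9*n
j(-33)/N(-11) = (9*(-33))/(-21 - 11) = -297/(-32) = -297*(-1/32) = 297/32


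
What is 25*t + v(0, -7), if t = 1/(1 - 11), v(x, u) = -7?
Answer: -19/2 ≈ -9.5000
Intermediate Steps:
t = -⅒ (t = 1/(-10) = -⅒ ≈ -0.10000)
25*t + v(0, -7) = 25*(-⅒) - 7 = -5/2 - 7 = -19/2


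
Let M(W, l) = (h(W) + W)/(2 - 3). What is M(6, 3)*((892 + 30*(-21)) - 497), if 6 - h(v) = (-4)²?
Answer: -940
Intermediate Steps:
h(v) = -10 (h(v) = 6 - 1*(-4)² = 6 - 1*16 = 6 - 16 = -10)
M(W, l) = 10 - W (M(W, l) = (-10 + W)/(2 - 3) = (-10 + W)/(-1) = (-10 + W)*(-1) = 10 - W)
M(6, 3)*((892 + 30*(-21)) - 497) = (10 - 1*6)*((892 + 30*(-21)) - 497) = (10 - 6)*((892 - 630) - 497) = 4*(262 - 497) = 4*(-235) = -940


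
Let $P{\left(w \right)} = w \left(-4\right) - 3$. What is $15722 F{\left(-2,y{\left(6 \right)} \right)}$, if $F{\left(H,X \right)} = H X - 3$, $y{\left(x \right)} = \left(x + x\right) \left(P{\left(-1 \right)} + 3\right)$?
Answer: $-1556478$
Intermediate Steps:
$P{\left(w \right)} = -3 - 4 w$ ($P{\left(w \right)} = - 4 w - 3 = -3 - 4 w$)
$y{\left(x \right)} = 8 x$ ($y{\left(x \right)} = \left(x + x\right) \left(\left(-3 - -4\right) + 3\right) = 2 x \left(\left(-3 + 4\right) + 3\right) = 2 x \left(1 + 3\right) = 2 x 4 = 8 x$)
$F{\left(H,X \right)} = -3 + H X$
$15722 F{\left(-2,y{\left(6 \right)} \right)} = 15722 \left(-3 - 2 \cdot 8 \cdot 6\right) = 15722 \left(-3 - 96\right) = 15722 \left(-99\right) = -1556478$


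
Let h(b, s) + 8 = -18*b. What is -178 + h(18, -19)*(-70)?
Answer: 23062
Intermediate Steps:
h(b, s) = -8 - 18*b
-178 + h(18, -19)*(-70) = -178 + (-8 - 18*18)*(-70) = -178 + (-8 - 324)*(-70) = -178 - 332*(-70) = -178 + 23240 = 23062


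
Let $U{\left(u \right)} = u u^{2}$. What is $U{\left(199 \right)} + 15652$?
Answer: $7896251$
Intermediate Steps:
$U{\left(u \right)} = u^{3}$
$U{\left(199 \right)} + 15652 = 199^{3} + 15652 = 7880599 + 15652 = 7896251$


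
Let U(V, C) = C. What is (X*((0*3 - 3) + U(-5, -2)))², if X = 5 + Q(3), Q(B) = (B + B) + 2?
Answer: 4225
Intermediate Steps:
Q(B) = 2 + 2*B (Q(B) = 2*B + 2 = 2 + 2*B)
X = 13 (X = 5 + (2 + 2*3) = 5 + (2 + 6) = 5 + 8 = 13)
(X*((0*3 - 3) + U(-5, -2)))² = (13*((0*3 - 3) - 2))² = (13*((0 - 3) - 2))² = (13*(-3 - 2))² = (13*(-5))² = (-65)² = 4225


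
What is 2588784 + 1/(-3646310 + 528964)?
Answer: 8070135447263/3117346 ≈ 2.5888e+6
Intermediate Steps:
2588784 + 1/(-3646310 + 528964) = 2588784 + 1/(-3117346) = 2588784 - 1/3117346 = 8070135447263/3117346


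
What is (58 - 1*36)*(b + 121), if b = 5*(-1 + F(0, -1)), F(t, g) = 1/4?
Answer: 5159/2 ≈ 2579.5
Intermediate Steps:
F(t, g) = ¼ (F(t, g) = 1*(¼) = ¼)
b = -15/4 (b = 5*(-1 + ¼) = 5*(-¾) = -15/4 ≈ -3.7500)
(58 - 1*36)*(b + 121) = (58 - 1*36)*(-15/4 + 121) = (58 - 36)*(469/4) = 22*(469/4) = 5159/2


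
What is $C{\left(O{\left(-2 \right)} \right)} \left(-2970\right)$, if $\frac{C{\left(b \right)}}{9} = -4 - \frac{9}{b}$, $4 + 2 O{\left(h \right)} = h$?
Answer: $26730$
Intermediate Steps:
$O{\left(h \right)} = -2 + \frac{h}{2}$
$C{\left(b \right)} = -36 - \frac{81}{b}$ ($C{\left(b \right)} = 9 \left(-4 - \frac{9}{b}\right) = -36 - \frac{81}{b}$)
$C{\left(O{\left(-2 \right)} \right)} \left(-2970\right) = \left(-36 - \frac{81}{-2 + \frac{1}{2} \left(-2\right)}\right) \left(-2970\right) = \left(-36 - \frac{81}{-2 - 1}\right) \left(-2970\right) = \left(-36 - \frac{81}{-3}\right) \left(-2970\right) = \left(-36 - -27\right) \left(-2970\right) = \left(-36 + 27\right) \left(-2970\right) = \left(-9\right) \left(-2970\right) = 26730$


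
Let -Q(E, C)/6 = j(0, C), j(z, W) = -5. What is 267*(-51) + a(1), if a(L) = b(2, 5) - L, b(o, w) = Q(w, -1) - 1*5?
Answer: -13593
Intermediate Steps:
Q(E, C) = 30 (Q(E, C) = -6*(-5) = 30)
b(o, w) = 25 (b(o, w) = 30 - 1*5 = 30 - 5 = 25)
a(L) = 25 - L
267*(-51) + a(1) = 267*(-51) + (25 - 1*1) = -13617 + (25 - 1) = -13617 + 24 = -13593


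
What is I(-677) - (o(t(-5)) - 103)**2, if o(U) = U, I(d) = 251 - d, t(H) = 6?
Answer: -8481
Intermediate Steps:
I(-677) - (o(t(-5)) - 103)**2 = (251 - 1*(-677)) - (6 - 103)**2 = (251 + 677) - 1*(-97)**2 = 928 - 1*9409 = 928 - 9409 = -8481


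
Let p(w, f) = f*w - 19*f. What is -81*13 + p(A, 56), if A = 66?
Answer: 1579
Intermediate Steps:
p(w, f) = -19*f + f*w
-81*13 + p(A, 56) = -81*13 + 56*(-19 + 66) = -1053 + 56*47 = -1053 + 2632 = 1579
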